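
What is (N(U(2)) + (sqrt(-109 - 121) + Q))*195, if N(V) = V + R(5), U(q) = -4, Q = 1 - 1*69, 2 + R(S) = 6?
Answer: -13260 + 195*I*sqrt(230) ≈ -13260.0 + 2957.3*I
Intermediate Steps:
R(S) = 4 (R(S) = -2 + 6 = 4)
Q = -68 (Q = 1 - 69 = -68)
N(V) = 4 + V (N(V) = V + 4 = 4 + V)
(N(U(2)) + (sqrt(-109 - 121) + Q))*195 = ((4 - 4) + (sqrt(-109 - 121) - 68))*195 = (0 + (sqrt(-230) - 68))*195 = (0 + (I*sqrt(230) - 68))*195 = (0 + (-68 + I*sqrt(230)))*195 = (-68 + I*sqrt(230))*195 = -13260 + 195*I*sqrt(230)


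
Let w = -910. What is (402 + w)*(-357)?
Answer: 181356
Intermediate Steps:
(402 + w)*(-357) = (402 - 910)*(-357) = -508*(-357) = 181356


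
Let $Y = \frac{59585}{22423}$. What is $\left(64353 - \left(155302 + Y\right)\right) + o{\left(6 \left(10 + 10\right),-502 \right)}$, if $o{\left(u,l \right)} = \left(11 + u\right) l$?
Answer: $- \frac{206705314}{1319} \approx -1.5671 \cdot 10^{5}$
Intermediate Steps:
$o{\left(u,l \right)} = l \left(11 + u\right)$
$Y = \frac{3505}{1319}$ ($Y = 59585 \cdot \frac{1}{22423} = \frac{3505}{1319} \approx 2.6573$)
$\left(64353 - \left(155302 + Y\right)\right) + o{\left(6 \left(10 + 10\right),-502 \right)} = \left(64353 - \frac{204846843}{1319}\right) - 502 \left(11 + 6 \left(10 + 10\right)\right) = \left(64353 - \frac{204846843}{1319}\right) - 502 \left(11 + 6 \cdot 20\right) = \left(64353 - \frac{204846843}{1319}\right) - 502 \left(11 + 120\right) = - \frac{119965236}{1319} - 65762 = - \frac{206705314}{1319}$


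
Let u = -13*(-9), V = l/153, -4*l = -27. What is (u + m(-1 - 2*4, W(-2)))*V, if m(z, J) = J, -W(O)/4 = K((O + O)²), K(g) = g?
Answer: 159/68 ≈ 2.3382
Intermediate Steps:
l = 27/4 (l = -¼*(-27) = 27/4 ≈ 6.7500)
W(O) = -16*O² (W(O) = -4*(O + O)² = -4*4*O² = -16*O²)
V = 3/68 (V = (27/4)/153 = (27/4)*(1/153) = 3/68 ≈ 0.044118)
u = 117
(u + m(-1 - 2*4, W(-2)))*V = (117 - 16*(-2)²)*(3/68) = (117 - 16*4)*(3/68) = (117 - 64)*(3/68) = 53*(3/68) = 159/68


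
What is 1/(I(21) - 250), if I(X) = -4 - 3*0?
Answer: -1/254 ≈ -0.0039370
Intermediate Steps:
I(X) = -4 (I(X) = -4 + 0 = -4)
1/(I(21) - 250) = 1/(-4 - 250) = 1/(-254) = -1/254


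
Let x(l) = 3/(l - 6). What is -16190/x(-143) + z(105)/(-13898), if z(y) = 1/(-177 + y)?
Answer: 804630825121/1000656 ≈ 8.0410e+5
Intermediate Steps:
x(l) = 3/(-6 + l)
-16190/x(-143) + z(105)/(-13898) = -16190/(3/(-6 - 143)) + 1/((-177 + 105)*(-13898)) = -16190/(3/(-149)) - 1/13898/(-72) = -16190/(3*(-1/149)) - 1/72*(-1/13898) = -16190/(-3/149) + 1/1000656 = -16190*(-149/3) + 1/1000656 = 2412310/3 + 1/1000656 = 804630825121/1000656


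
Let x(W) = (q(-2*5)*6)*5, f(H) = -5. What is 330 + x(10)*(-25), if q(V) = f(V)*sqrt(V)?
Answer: 330 + 3750*I*sqrt(10) ≈ 330.0 + 11859.0*I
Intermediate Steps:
q(V) = -5*sqrt(V)
x(W) = -150*I*sqrt(10) (x(W) = (-5*I*sqrt(10)*6)*5 = -30*I*sqrt(10)*5 = -150*I*sqrt(10))
330 + x(10)*(-25) = 330 - 150*I*sqrt(10)*(-25) = 330 + 3750*I*sqrt(10)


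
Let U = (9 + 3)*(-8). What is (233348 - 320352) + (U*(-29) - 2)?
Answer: -84222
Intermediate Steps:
U = -96 (U = 12*(-8) = -96)
(233348 - 320352) + (U*(-29) - 2) = (233348 - 320352) + (-96*(-29) - 2) = -87004 + (2784 - 2) = -87004 + 2782 = -84222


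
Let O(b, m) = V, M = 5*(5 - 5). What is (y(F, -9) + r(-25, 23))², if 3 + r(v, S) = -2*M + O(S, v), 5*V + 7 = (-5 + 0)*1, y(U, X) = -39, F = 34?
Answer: 49284/25 ≈ 1971.4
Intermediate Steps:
M = 0 (M = 5*0 = 0)
V = -12/5 (V = -7/5 + ((-5 + 0)*1)/5 = -7/5 + (-5*1)/5 = -7/5 + (⅕)*(-5) = -7/5 - 1 = -12/5 ≈ -2.4000)
O(b, m) = -12/5
r(v, S) = -27/5 (r(v, S) = -3 + (-2*0 - 12/5) = -3 + (0 - 12/5) = -3 - 12/5 = -27/5)
(y(F, -9) + r(-25, 23))² = (-39 - 27/5)² = (-222/5)² = 49284/25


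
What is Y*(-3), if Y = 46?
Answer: -138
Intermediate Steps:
Y*(-3) = 46*(-3) = -138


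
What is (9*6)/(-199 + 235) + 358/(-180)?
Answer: -22/45 ≈ -0.48889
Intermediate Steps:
(9*6)/(-199 + 235) + 358/(-180) = 54/36 + 358*(-1/180) = 54*(1/36) - 179/90 = 3/2 - 179/90 = -22/45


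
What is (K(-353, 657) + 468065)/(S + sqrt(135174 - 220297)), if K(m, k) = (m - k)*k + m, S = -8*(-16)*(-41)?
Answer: 1027862784/27626627 + 195858*I*sqrt(85123)/27626627 ≈ 37.206 + 2.0684*I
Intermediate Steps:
S = -5248 (S = 128*(-41) = -5248)
K(m, k) = m + k*(m - k) (K(m, k) = k*(m - k) + m = m + k*(m - k))
(K(-353, 657) + 468065)/(S + sqrt(135174 - 220297)) = ((-353 - 1*657**2 + 657*(-353)) + 468065)/(-5248 + sqrt(135174 - 220297)) = ((-353 - 1*431649 - 231921) + 468065)/(-5248 + sqrt(-85123)) = ((-353 - 431649 - 231921) + 468065)/(-5248 + I*sqrt(85123)) = (-663923 + 468065)/(-5248 + I*sqrt(85123)) = -195858/(-5248 + I*sqrt(85123))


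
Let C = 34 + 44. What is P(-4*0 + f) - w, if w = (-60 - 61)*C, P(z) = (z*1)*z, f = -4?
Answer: 9454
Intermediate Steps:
P(z) = z**2 (P(z) = z*z = z**2)
C = 78
w = -9438 (w = (-60 - 61)*78 = -121*78 = -9438)
P(-4*0 + f) - w = (-4*0 - 4)**2 - 1*(-9438) = (0 - 4)**2 + 9438 = (-4)**2 + 9438 = 16 + 9438 = 9454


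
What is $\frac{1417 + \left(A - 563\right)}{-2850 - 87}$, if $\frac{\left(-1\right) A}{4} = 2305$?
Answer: $\frac{94}{33} \approx 2.8485$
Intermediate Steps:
$A = -9220$ ($A = \left(-4\right) 2305 = -9220$)
$\frac{1417 + \left(A - 563\right)}{-2850 - 87} = \frac{1417 - 9783}{-2850 - 87} = \frac{1417 - 9783}{-2937} = \left(-8366\right) \left(- \frac{1}{2937}\right) = \frac{94}{33}$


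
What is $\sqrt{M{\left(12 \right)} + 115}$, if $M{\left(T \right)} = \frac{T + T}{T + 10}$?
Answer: $\frac{\sqrt{14047}}{11} \approx 10.775$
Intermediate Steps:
$M{\left(T \right)} = \frac{2 T}{10 + T}$
$\sqrt{M{\left(12 \right)} + 115} = \sqrt{2 \cdot 12 \frac{1}{10 + 12} + 115} = \sqrt{2 \cdot 12 \cdot \frac{1}{22} + 115} = \sqrt{\frac{12}{11} + 115} = \sqrt{\frac{1277}{11}} = \frac{\sqrt{14047}}{11}$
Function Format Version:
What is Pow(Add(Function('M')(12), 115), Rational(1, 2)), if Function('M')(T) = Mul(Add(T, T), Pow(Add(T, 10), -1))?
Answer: Mul(Rational(1, 11), Pow(14047, Rational(1, 2))) ≈ 10.775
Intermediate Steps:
Function('M')(T) = Mul(2, T, Pow(Add(10, T), -1)) (Function('M')(T) = Mul(Mul(2, T), Pow(Add(10, T), -1)) = Mul(2, T, Pow(Add(10, T), -1)))
Pow(Add(Function('M')(12), 115), Rational(1, 2)) = Pow(Add(Mul(2, 12, Pow(Add(10, 12), -1)), 115), Rational(1, 2)) = Pow(Add(Mul(2, 12, Pow(22, -1)), 115), Rational(1, 2)) = Pow(Add(Mul(2, 12, Rational(1, 22)), 115), Rational(1, 2)) = Pow(Add(Rational(12, 11), 115), Rational(1, 2)) = Pow(Rational(1277, 11), Rational(1, 2)) = Mul(Rational(1, 11), Pow(14047, Rational(1, 2)))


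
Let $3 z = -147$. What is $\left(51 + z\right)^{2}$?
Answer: $4$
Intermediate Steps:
$z = -49$ ($z = \frac{1}{3} \left(-147\right) = -49$)
$\left(51 + z\right)^{2} = \left(51 - 49\right)^{2} = 2^{2} = 4$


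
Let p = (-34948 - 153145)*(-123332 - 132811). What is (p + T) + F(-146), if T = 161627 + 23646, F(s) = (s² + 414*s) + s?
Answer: 48178851298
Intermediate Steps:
F(s) = s² + 415*s
p = 48178705299 (p = -188093*(-256143) = 48178705299)
T = 185273
(p + T) + F(-146) = (48178705299 + 185273) - 146*(415 - 146) = 48178890572 - 146*269 = 48178890572 - 39274 = 48178851298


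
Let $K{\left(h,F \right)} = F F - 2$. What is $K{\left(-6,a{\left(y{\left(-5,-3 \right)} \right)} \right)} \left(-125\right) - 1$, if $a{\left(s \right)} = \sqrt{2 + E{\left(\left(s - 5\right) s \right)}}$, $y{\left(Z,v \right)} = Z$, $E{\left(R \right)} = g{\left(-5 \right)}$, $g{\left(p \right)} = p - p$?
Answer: $-1$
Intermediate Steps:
$g{\left(p \right)} = 0$
$E{\left(R \right)} = 0$
$a{\left(s \right)} = \sqrt{2}$ ($a{\left(s \right)} = \sqrt{2 + 0} = \sqrt{2}$)
$K{\left(h,F \right)} = -2 + F^{2}$ ($K{\left(h,F \right)} = F^{2} - 2 = -2 + F^{2}$)
$K{\left(-6,a{\left(y{\left(-5,-3 \right)} \right)} \right)} \left(-125\right) - 1 = \left(-2 + \left(\sqrt{2}\right)^{2}\right) \left(-125\right) - 1 = \left(-2 + 2\right) \left(-125\right) - 1 = 0 \left(-125\right) - 1 = 0 - 1 = -1$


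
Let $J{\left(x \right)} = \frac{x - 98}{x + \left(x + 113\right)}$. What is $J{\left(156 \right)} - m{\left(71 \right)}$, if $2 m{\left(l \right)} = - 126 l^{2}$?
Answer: $\frac{134972833}{425} \approx 3.1758 \cdot 10^{5}$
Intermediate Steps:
$m{\left(l \right)} = - 63 l^{2}$ ($m{\left(l \right)} = \frac{\left(-126\right) l^{2}}{2} = - 63 l^{2}$)
$J{\left(x \right)} = \frac{-98 + x}{113 + 2 x}$ ($J{\left(x \right)} = \frac{-98 + x}{x + \left(113 + x\right)} = \frac{-98 + x}{113 + 2 x}$)
$J{\left(156 \right)} - m{\left(71 \right)} = \frac{-98 + 156}{113 + 2 \cdot 156} - - 63 \cdot 71^{2} = \frac{1}{113 + 312} \cdot 58 - \left(-63\right) 5041 = \frac{1}{425} \cdot 58 - -317583 = \frac{1}{425} \cdot 58 + 317583 = \frac{58}{425} + 317583 = \frac{134972833}{425}$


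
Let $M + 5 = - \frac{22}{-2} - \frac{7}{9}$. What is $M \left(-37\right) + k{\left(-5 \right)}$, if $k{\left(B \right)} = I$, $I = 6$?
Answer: $- \frac{1685}{9} \approx -187.22$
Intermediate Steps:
$k{\left(B \right)} = 6$
$M = \frac{47}{9}$ ($M = -5 - \left(-11 + \frac{7}{9}\right) = -5 - - \frac{92}{9} = -5 + \left(11 - \frac{7}{9}\right) = -5 + \frac{92}{9} = \frac{47}{9} \approx 5.2222$)
$M \left(-37\right) + k{\left(-5 \right)} = \frac{47}{9} \left(-37\right) + 6 = - \frac{1739}{9} + 6 = - \frac{1685}{9}$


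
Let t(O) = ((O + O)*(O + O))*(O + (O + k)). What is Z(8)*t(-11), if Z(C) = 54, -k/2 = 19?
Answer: -1568160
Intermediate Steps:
k = -38 (k = -2*19 = -38)
t(O) = 4*O²*(-38 + 2*O) (t(O) = ((O + O)*(O + O))*(O + (O - 38)) = ((2*O)*(2*O))*(O + (-38 + O)) = (4*O²)*(-38 + 2*O) = 4*O²*(-38 + 2*O))
Z(8)*t(-11) = 54*(8*(-11)²*(-19 - 11)) = 54*(8*121*(-30)) = 54*(-29040) = -1568160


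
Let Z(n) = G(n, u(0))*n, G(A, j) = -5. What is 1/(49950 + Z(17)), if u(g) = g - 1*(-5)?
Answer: 1/49865 ≈ 2.0054e-5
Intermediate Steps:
u(g) = 5 + g (u(g) = g + 5 = 5 + g)
Z(n) = -5*n
1/(49950 + Z(17)) = 1/(49950 - 5*17) = 1/(49950 - 85) = 1/49865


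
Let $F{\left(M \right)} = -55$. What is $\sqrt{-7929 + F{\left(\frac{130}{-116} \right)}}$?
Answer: $4 i \sqrt{499} \approx 89.353 i$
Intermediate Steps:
$\sqrt{-7929 + F{\left(\frac{130}{-116} \right)}} = \sqrt{-7929 - 55} = \sqrt{-7984} = 4 i \sqrt{499}$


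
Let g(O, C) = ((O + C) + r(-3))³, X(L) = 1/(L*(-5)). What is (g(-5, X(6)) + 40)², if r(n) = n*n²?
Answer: 785746942237589761/729000000 ≈ 1.0778e+9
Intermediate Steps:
r(n) = n³
X(L) = -1/(5*L) (X(L) = 1/(-5*L) = -1/(5*L))
g(O, C) = (-27 + C + O)³ (g(O, C) = ((O + C) + (-3)³)³ = ((C + O) - 27)³ = (-27 + C + O)³)
(g(-5, X(6)) + 40)² = ((-27 - ⅕/6 - 5)³ + 40)² = ((-27 - ⅕*⅙ - 5)³ + 40)² = ((-27 - 1/30 - 5)³ + 40)² = ((-961/30)³ + 40)² = (-887503681/27000 + 40)² = (-886423681/27000)² = 785746942237589761/729000000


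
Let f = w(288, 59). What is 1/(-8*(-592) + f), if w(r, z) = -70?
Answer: 1/4666 ≈ 0.00021432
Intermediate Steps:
f = -70
1/(-8*(-592) + f) = 1/(-8*(-592) - 70) = 1/(4736 - 70) = 1/4666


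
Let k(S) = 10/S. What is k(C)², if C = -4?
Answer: 25/4 ≈ 6.2500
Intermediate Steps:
k(C)² = (10/(-4))² = (10*(-¼))² = (-5/2)² = 25/4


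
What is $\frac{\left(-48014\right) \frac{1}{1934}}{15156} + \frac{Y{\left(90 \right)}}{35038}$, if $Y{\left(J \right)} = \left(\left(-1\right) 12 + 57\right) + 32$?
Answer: $\frac{143671669}{256755871188} \approx 0.00055957$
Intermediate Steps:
$Y{\left(J \right)} = 77$ ($Y{\left(J \right)} = \left(-12 + 57\right) + 32 = 45 + 32 = 77$)
$\frac{\left(-48014\right) \frac{1}{1934}}{15156} + \frac{Y{\left(90 \right)}}{35038} = \frac{\left(-48014\right) \frac{1}{1934}}{15156} + \frac{77}{35038} = \left(-48014\right) \frac{1}{1934} \cdot \frac{1}{15156} + 77 \cdot \frac{1}{35038} = \left(- \frac{24007}{967}\right) \frac{1}{15156} + \frac{77}{35038} = - \frac{24007}{14655852} + \frac{77}{35038} = \frac{143671669}{256755871188}$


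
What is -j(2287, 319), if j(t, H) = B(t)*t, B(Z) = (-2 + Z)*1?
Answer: -5225795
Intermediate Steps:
B(Z) = -2 + Z
j(t, H) = t*(-2 + t) (j(t, H) = (-2 + t)*t = t*(-2 + t))
-j(2287, 319) = -2287*(-2 + 2287) = -2287*2285 = -1*5225795 = -5225795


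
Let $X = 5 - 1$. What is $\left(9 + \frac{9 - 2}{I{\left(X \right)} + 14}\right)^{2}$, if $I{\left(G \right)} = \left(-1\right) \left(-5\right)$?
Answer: $\frac{31684}{361} \approx 87.767$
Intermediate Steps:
$X = 4$ ($X = 5 - 1 = 4$)
$I{\left(G \right)} = 5$
$\left(9 + \frac{9 - 2}{I{\left(X \right)} + 14}\right)^{2} = \left(9 + \frac{9 - 2}{5 + 14}\right)^{2} = \left(9 + \frac{9 - 2}{19}\right)^{2} = \left(9 + 7 \cdot \frac{1}{19}\right)^{2} = \left(9 + \frac{7}{19}\right)^{2} = \left(\frac{178}{19}\right)^{2} = \frac{31684}{361}$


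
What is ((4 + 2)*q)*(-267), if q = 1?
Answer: -1602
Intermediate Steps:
((4 + 2)*q)*(-267) = ((4 + 2)*1)*(-267) = (6*1)*(-267) = 6*(-267) = -1602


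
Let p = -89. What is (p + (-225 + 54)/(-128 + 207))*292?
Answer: -2102984/79 ≈ -26620.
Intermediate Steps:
(p + (-225 + 54)/(-128 + 207))*292 = (-89 + (-225 + 54)/(-128 + 207))*292 = (-89 - 171/79)*292 = -7202/79*292 = -2102984/79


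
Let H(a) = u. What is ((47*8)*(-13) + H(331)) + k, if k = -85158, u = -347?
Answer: -90393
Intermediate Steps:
H(a) = -347
((47*8)*(-13) + H(331)) + k = ((47*8)*(-13) - 347) - 85158 = (376*(-13) - 347) - 85158 = (-4888 - 347) - 85158 = -5235 - 85158 = -90393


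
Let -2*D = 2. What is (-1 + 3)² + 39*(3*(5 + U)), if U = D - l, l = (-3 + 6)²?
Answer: -581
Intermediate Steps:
D = -1 (D = -½*2 = -1)
l = 9 (l = 3² = 9)
U = -10 (U = -1 - 1*9 = -1 - 9 = -10)
(-1 + 3)² + 39*(3*(5 + U)) = (-1 + 3)² + 39*(3*(5 - 10)) = 2² + 39*(3*(-5)) = 4 + 39*(-15) = 4 - 585 = -581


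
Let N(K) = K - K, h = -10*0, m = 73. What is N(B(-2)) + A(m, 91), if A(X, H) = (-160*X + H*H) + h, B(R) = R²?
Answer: -3399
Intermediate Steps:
h = 0
A(X, H) = H² - 160*X (A(X, H) = (-160*X + H*H) + 0 = (-160*X + H²) + 0 = (H² - 160*X) + 0 = H² - 160*X)
N(K) = 0
N(B(-2)) + A(m, 91) = 0 + (91² - 160*73) = 0 + (8281 - 11680) = 0 - 3399 = -3399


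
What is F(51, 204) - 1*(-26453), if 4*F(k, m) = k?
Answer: 105863/4 ≈ 26466.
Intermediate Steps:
F(k, m) = k/4
F(51, 204) - 1*(-26453) = (¼)*51 - 1*(-26453) = 51/4 + 26453 = 105863/4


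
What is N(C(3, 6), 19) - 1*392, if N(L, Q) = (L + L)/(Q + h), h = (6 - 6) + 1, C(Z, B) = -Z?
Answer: -3923/10 ≈ -392.30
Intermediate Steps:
h = 1 (h = 0 + 1 = 1)
N(L, Q) = 2*L/(1 + Q) (N(L, Q) = (L + L)/(Q + 1) = (2*L)/(1 + Q) = 2*L/(1 + Q))
N(C(3, 6), 19) - 1*392 = 2*(-1*3)/(1 + 19) - 1*392 = 2*(-3)/20 - 392 = 2*(-3)*(1/20) - 392 = -3/10 - 392 = -3923/10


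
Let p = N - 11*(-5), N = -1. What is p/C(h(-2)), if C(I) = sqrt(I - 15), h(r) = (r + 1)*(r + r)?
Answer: -54*I*sqrt(11)/11 ≈ -16.282*I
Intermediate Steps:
h(r) = 2*r*(1 + r) (h(r) = (1 + r)*(2*r) = 2*r*(1 + r))
C(I) = sqrt(-15 + I)
p = 54 (p = -1 - 11*(-5) = -1 + 55 = 54)
p/C(h(-2)) = 54/(sqrt(-15 + 2*(-2)*(1 - 2))) = 54/(sqrt(-15 + 2*(-2)*(-1))) = 54/(sqrt(-15 + 4)) = 54/(sqrt(-11)) = 54/((I*sqrt(11))) = 54*(-I*sqrt(11)/11) = -54*I*sqrt(11)/11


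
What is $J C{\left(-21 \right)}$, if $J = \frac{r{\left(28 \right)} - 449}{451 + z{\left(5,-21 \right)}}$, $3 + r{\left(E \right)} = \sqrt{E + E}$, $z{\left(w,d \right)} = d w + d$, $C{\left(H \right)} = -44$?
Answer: $\frac{19888}{325} - \frac{88 \sqrt{14}}{325} \approx 60.181$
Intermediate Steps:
$z{\left(w,d \right)} = d + d w$
$r{\left(E \right)} = -3 + \sqrt{2} \sqrt{E}$ ($r{\left(E \right)} = -3 + \sqrt{E + E} = -3 + \sqrt{2 E} = -3 + \sqrt{2} \sqrt{E}$)
$J = - \frac{452}{325} + \frac{2 \sqrt{14}}{325}$ ($J = \frac{\left(-3 + \sqrt{2} \sqrt{28}\right) - 449}{451 - 21 \left(1 + 5\right)} = \frac{\left(-3 + \sqrt{2} \cdot 2 \sqrt{7}\right) - 449}{451 - 126} = \frac{\left(-3 + 2 \sqrt{14}\right) - 449}{451 - 126} = \frac{-452 + 2 \sqrt{14}}{325} = \left(-452 + 2 \sqrt{14}\right) \frac{1}{325} = - \frac{452}{325} + \frac{2 \sqrt{14}}{325} \approx -1.3677$)
$J C{\left(-21 \right)} = \left(- \frac{452}{325} + \frac{2 \sqrt{14}}{325}\right) \left(-44\right) = \frac{19888}{325} - \frac{88 \sqrt{14}}{325}$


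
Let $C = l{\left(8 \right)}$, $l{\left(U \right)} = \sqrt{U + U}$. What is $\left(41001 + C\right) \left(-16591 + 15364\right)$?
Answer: $-50313135$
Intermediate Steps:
$l{\left(U \right)} = \sqrt{2} \sqrt{U}$ ($l{\left(U \right)} = \sqrt{2 U} = \sqrt{2} \sqrt{U}$)
$C = 4$ ($C = \sqrt{2} \sqrt{8} = \sqrt{2} \cdot 2 \sqrt{2} = 4$)
$\left(41001 + C\right) \left(-16591 + 15364\right) = \left(41001 + 4\right) \left(-16591 + 15364\right) = 41005 \left(-1227\right) = -50313135$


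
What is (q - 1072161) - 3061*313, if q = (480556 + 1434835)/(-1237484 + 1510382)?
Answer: -554050340701/272898 ≈ -2.0302e+6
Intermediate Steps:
q = 1915391/272898 ≈ 7.0187
(q - 1072161) - 3061*313 = (1915391/272898 - 1072161) - 3061*313 = -292588677187/272898 - 958093 = -554050340701/272898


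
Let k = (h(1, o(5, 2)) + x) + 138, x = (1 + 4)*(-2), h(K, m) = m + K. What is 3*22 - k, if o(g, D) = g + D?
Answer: -70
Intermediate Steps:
o(g, D) = D + g
h(K, m) = K + m
x = -10 (x = 5*(-2) = -10)
k = 136 (k = ((1 + (2 + 5)) - 10) + 138 = ((1 + 7) - 10) + 138 = (8 - 10) + 138 = -2 + 138 = 136)
3*22 - k = 3*22 - 1*136 = 66 - 136 = -70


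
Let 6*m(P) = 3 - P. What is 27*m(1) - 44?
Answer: -35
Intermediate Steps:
m(P) = ½ - P/6 (m(P) = (3 - P)/6 = ½ - P/6)
27*m(1) - 44 = 27*(½ - ⅙*1) - 44 = 27*(½ - ⅙) - 44 = 27*(⅓) - 44 = 9 - 44 = -35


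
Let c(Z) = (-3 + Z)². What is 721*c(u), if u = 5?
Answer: 2884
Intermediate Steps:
721*c(u) = 721*(-3 + 5)² = 721*2² = 721*4 = 2884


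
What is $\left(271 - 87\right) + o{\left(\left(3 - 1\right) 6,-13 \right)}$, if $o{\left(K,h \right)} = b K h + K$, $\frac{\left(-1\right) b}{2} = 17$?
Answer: $5500$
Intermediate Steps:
$b = -34$ ($b = \left(-2\right) 17 = -34$)
$o{\left(K,h \right)} = K - 34 K h$ ($o{\left(K,h \right)} = - 34 K h + K = K - 34 K h$)
$\left(271 - 87\right) + o{\left(\left(3 - 1\right) 6,-13 \right)} = \left(271 - 87\right) + \left(3 - 1\right) 6 \left(1 - -442\right) = 184 + 2 \cdot 6 \left(1 + 442\right) = 184 + 12 \cdot 443 = 184 + 5316 = 5500$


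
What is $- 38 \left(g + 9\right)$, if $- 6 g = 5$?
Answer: $- \frac{931}{3} \approx -310.33$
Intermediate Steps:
$g = - \frac{5}{6}$ ($g = \left(- \frac{1}{6}\right) 5 = - \frac{5}{6} \approx -0.83333$)
$- 38 \left(g + 9\right) = - 38 \left(- \frac{5}{6} + 9\right) = \left(-38\right) \frac{49}{6} = - \frac{931}{3}$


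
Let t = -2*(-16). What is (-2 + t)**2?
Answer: 900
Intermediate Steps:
t = 32
(-2 + t)**2 = (-2 + 32)**2 = 30**2 = 900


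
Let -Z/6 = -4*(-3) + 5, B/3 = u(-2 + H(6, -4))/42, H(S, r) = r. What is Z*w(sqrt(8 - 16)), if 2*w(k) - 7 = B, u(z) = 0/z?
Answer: -357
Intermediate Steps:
u(z) = 0
B = 0 (B = 3*(0/42) = 3*(0*(1/42)) = 3*0 = 0)
w(k) = 7/2 (w(k) = 7/2 + (1/2)*0 = 7/2 + 0 = 7/2)
Z = -102 (Z = -6*(-4*(-3) + 5) = -6*(12 + 5) = -6*17 = -102)
Z*w(sqrt(8 - 16)) = -102*7/2 = -357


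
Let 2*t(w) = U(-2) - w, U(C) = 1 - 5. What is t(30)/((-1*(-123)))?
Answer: -17/123 ≈ -0.13821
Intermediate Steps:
U(C) = -4
t(w) = -2 - w/2 (t(w) = (-4 - w)/2 = -2 - w/2)
t(30)/((-1*(-123))) = (-2 - ½*30)/((-1*(-123))) = (-2 - 15)/123 = -17*1/123 = -17/123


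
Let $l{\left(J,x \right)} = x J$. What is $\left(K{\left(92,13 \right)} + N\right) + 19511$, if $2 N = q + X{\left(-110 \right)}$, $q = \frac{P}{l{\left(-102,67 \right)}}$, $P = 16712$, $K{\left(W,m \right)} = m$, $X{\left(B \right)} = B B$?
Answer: $\frac{87382180}{3417} \approx 25573.0$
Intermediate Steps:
$X{\left(B \right)} = B^{2}$
$l{\left(J,x \right)} = J x$
$q = - \frac{8356}{3417}$ ($q = \frac{16712}{\left(-102\right) 67} = \frac{16712}{-6834} = 16712 \left(- \frac{1}{6834}\right) = - \frac{8356}{3417} \approx -2.4454$)
$N = \frac{20668672}{3417}$ ($N = \frac{- \frac{8356}{3417} + \left(-110\right)^{2}}{2} = \frac{- \frac{8356}{3417} + 12100}{2} = \frac{1}{2} \cdot \frac{41337344}{3417} = \frac{20668672}{3417} \approx 6048.8$)
$\left(K{\left(92,13 \right)} + N\right) + 19511 = \left(13 + \frac{20668672}{3417}\right) + 19511 = \frac{20713093}{3417} + 19511 = \frac{87382180}{3417}$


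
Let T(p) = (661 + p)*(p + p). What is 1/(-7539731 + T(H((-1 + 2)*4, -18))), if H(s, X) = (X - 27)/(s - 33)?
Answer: -841/6339184511 ≈ -1.3267e-7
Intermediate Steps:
H(s, X) = (-27 + X)/(-33 + s)
T(p) = 2*p*(661 + p) (T(p) = (661 + p)*(2*p) = 2*p*(661 + p))
1/(-7539731 + T(H((-1 + 2)*4, -18))) = 1/(-7539731 + 2*((-27 - 18)/(-33 + (-1 + 2)*4))*(661 + (-27 - 18)/(-33 + (-1 + 2)*4))) = 1/(-7539731 + 2*(-45/(-33 + 1*4))*(661 - 45/(-33 + 1*4))) = 1/(-7539731 + 2*(-45/(-33 + 4))*(661 - 45/(-33 + 4))) = 1/(-7539731 + 2*(-45/(-29))*(661 - 45/(-29))) = 1/(-7539731 + 2*(-1/29*(-45))*(661 - 1/29*(-45))) = 1/(-7539731 + 2*(45/29)*(661 + 45/29)) = 1/(-7539731 + 2*(45/29)*(19214/29)) = 1/(-7539731 + 1729260/841) = 1/(-6339184511/841) = -841/6339184511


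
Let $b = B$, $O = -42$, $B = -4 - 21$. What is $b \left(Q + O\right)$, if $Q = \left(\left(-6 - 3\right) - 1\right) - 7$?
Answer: $1475$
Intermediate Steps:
$B = -25$
$b = -25$
$Q = -17$ ($Q = \left(\left(-6 - 3\right) - 1\right) - 7 = \left(-9 - 1\right) - 7 = -10 - 7 = -17$)
$b \left(Q + O\right) = - 25 \left(-17 - 42\right) = \left(-25\right) \left(-59\right) = 1475$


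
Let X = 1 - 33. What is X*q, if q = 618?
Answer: -19776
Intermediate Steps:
X = -32
X*q = -32*618 = -19776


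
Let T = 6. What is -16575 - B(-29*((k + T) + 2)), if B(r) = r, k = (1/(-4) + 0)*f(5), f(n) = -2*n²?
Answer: -31961/2 ≈ -15981.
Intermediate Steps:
k = 25/2 (k = (1/(-4) + 0)*(-2*5²) = (-¼ + 0)*(-2*25) = -¼*(-50) = 25/2 ≈ 12.500)
-16575 - B(-29*((k + T) + 2)) = -16575 - (-29)*((25/2 + 6) + 2) = -16575 - (-29)*(37/2 + 2) = -16575 - (-29)*41/2 = -16575 - 1*(-1189/2) = -16575 + 1189/2 = -31961/2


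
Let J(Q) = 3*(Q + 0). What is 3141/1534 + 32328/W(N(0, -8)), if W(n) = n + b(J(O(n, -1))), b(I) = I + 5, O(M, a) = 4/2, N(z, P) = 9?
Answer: 12413493/7670 ≈ 1618.4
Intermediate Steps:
O(M, a) = 2 (O(M, a) = 4*(½) = 2)
J(Q) = 3*Q
b(I) = 5 + I
W(n) = 11 + n (W(n) = n + (5 + 3*2) = n + (5 + 6) = n + 11 = 11 + n)
3141/1534 + 32328/W(N(0, -8)) = 3141/1534 + 32328/(11 + 9) = 3141*(1/1534) + 32328/20 = 3141/1534 + 32328*(1/20) = 3141/1534 + 8082/5 = 12413493/7670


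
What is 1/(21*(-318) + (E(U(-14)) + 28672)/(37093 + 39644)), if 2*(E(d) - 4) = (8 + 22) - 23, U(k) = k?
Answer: -153474/1024842013 ≈ -0.00014975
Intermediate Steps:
E(d) = 15/2 (E(d) = 4 + ((8 + 22) - 23)/2 = 4 + (30 - 23)/2 = 4 + (½)*7 = 4 + 7/2 = 15/2)
1/(21*(-318) + (E(U(-14)) + 28672)/(37093 + 39644)) = 1/(21*(-318) + (15/2 + 28672)/(37093 + 39644)) = 1/(-6678 + (57359/2)/76737) = 1/(-6678 + (57359/2)*(1/76737)) = 1/(-6678 + 57359/153474) = 1/(-1024842013/153474) = -153474/1024842013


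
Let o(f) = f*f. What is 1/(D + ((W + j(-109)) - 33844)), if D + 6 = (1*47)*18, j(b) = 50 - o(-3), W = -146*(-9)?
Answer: -1/31649 ≈ -3.1597e-5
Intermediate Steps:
o(f) = f²
W = 1314
j(b) = 41 (j(b) = 50 - 1*(-3)² = 50 - 1*9 = 50 - 9 = 41)
D = 840 (D = -6 + (1*47)*18 = -6 + 47*18 = -6 + 846 = 840)
1/(D + ((W + j(-109)) - 33844)) = 1/(840 + ((1314 + 41) - 33844)) = 1/(840 + (1355 - 33844)) = 1/(840 - 32489) = 1/(-31649) = -1/31649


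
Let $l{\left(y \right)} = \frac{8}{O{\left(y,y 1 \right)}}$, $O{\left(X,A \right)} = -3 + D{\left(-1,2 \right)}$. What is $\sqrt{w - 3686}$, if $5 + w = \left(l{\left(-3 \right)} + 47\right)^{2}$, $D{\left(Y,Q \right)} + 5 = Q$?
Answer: $\frac{85 i \sqrt{2}}{3} \approx 40.069 i$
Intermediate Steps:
$D{\left(Y,Q \right)} = -5 + Q$
$O{\left(X,A \right)} = -6$ ($O{\left(X,A \right)} = -3 + \left(-5 + 2\right) = -3 - 3 = -6$)
$l{\left(y \right)} = - \frac{4}{3}$ ($l{\left(y \right)} = \frac{8}{-6} = 8 \left(- \frac{1}{6}\right) = - \frac{4}{3}$)
$w = \frac{18724}{9}$ ($w = -5 + \left(- \frac{4}{3} + 47\right)^{2} = -5 + \left(\frac{137}{3}\right)^{2} = -5 + \frac{18769}{9} = \frac{18724}{9} \approx 2080.4$)
$\sqrt{w - 3686} = \sqrt{\frac{18724}{9} - 3686} = \sqrt{- \frac{14450}{9}} = \frac{85 i \sqrt{2}}{3}$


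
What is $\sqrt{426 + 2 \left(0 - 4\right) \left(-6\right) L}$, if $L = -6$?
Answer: $\sqrt{138} \approx 11.747$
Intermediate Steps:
$\sqrt{426 + 2 \left(0 - 4\right) \left(-6\right) L} = \sqrt{426 + 2 \left(0 - 4\right) \left(-6\right) \left(-6\right)} = \sqrt{426 + 2 \left(-4\right) \left(-6\right) \left(-6\right)} = \sqrt{426 + \left(-8\right) \left(-6\right) \left(-6\right)} = \sqrt{426 + 48 \left(-6\right)} = \sqrt{426 - 288} = \sqrt{138}$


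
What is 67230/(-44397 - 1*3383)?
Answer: -6723/4778 ≈ -1.4071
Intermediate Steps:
67230/(-44397 - 1*3383) = 67230/(-44397 - 3383) = 67230/(-47780) = 67230*(-1/47780) = -6723/4778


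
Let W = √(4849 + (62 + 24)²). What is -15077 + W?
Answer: -15077 + √12245 ≈ -14966.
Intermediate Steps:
W = √12245 (W = √(4849 + 86²) = √(4849 + 7396) = √12245 ≈ 110.66)
-15077 + W = -15077 + √12245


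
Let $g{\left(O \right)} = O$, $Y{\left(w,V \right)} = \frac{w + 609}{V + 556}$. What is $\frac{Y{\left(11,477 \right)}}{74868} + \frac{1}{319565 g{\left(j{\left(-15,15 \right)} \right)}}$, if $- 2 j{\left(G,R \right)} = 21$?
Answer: $\frac{111279417}{14416922199085} \approx 7.7187 \cdot 10^{-6}$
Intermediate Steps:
$j{\left(G,R \right)} = - \frac{21}{2}$ ($j{\left(G,R \right)} = \left(- \frac{1}{2}\right) 21 = - \frac{21}{2}$)
$Y{\left(w,V \right)} = \frac{609 + w}{556 + V}$
$\frac{Y{\left(11,477 \right)}}{74868} + \frac{1}{319565 g{\left(j{\left(-15,15 \right)} \right)}} = \frac{\frac{1}{556 + 477} \left(609 + 11\right)}{74868} + \frac{1}{319565 \left(- \frac{21}{2}\right)} = \frac{1}{1033} \cdot 620 \cdot \frac{1}{74868} + \frac{1}{319565} \left(- \frac{2}{21}\right) = \frac{1}{1033} \cdot 620 \cdot \frac{1}{74868} - \frac{2}{6710865} = \frac{620}{1033} \cdot \frac{1}{74868} - \frac{2}{6710865} = \frac{155}{19334661} - \frac{2}{6710865} = \frac{111279417}{14416922199085}$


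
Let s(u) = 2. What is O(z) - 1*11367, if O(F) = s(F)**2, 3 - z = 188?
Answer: -11363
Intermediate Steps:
z = -185 (z = 3 - 1*188 = 3 - 188 = -185)
O(F) = 4 (O(F) = 2**2 = 4)
O(z) - 1*11367 = 4 - 1*11367 = 4 - 11367 = -11363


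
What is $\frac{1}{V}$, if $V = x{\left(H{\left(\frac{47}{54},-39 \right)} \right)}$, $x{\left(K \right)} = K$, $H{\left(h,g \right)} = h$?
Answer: $\frac{54}{47} \approx 1.1489$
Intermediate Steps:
$V = \frac{47}{54} \approx 0.87037$
$\frac{1}{V} = \frac{1}{\frac{47}{54}} = \frac{54}{47}$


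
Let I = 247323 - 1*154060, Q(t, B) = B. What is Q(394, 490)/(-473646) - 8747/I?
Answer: -2094340216/22086823449 ≈ -0.094823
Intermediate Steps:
I = 93263 (I = 247323 - 154060 = 93263)
Q(394, 490)/(-473646) - 8747/I = 490/(-473646) - 8747/93263 = 490*(-1/473646) - 8747*1/93263 = -245/236823 - 8747/93263 = -2094340216/22086823449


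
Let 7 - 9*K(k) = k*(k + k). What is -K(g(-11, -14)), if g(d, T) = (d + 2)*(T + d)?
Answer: 101243/9 ≈ 11249.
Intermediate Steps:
g(d, T) = (2 + d)*(T + d)
K(k) = 7/9 - 2*k**2/9 (K(k) = 7/9 - k*(k + k)/9 = 7/9 - k*2*k/9 = 7/9 - 2*k**2/9)
-K(g(-11, -14)) = -(7/9 - 2*((-11)**2 + 2*(-14) + 2*(-11) - 14*(-11))**2/9) = -(7/9 - 2*(121 - 28 - 22 + 154)**2/9) = -(7/9 - 2/9*225**2) = -(7/9 - 2/9*50625) = -(7/9 - 11250) = -1*(-101243/9) = 101243/9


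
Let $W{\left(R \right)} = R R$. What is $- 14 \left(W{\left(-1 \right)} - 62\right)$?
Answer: $854$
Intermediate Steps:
$W{\left(R \right)} = R^{2}$
$- 14 \left(W{\left(-1 \right)} - 62\right) = - 14 \left(\left(-1\right)^{2} - 62\right) = - 14 \left(1 - 62\right) = \left(-14\right) \left(-61\right) = 854$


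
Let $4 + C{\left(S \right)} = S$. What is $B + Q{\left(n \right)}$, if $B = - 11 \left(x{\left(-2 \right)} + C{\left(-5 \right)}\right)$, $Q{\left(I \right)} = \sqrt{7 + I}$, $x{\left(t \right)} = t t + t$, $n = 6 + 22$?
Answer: $77 + \sqrt{35} \approx 82.916$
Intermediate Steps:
$n = 28$
$C{\left(S \right)} = -4 + S$
$x{\left(t \right)} = t + t^{2}$ ($x{\left(t \right)} = t^{2} + t = t + t^{2}$)
$B = 77$ ($B = - 11 \left(- 2 \left(1 - 2\right) - 9\right) = - 11 \left(\left(-2\right) \left(-1\right) - 9\right) = - 11 \left(2 - 9\right) = \left(-11\right) \left(-7\right) = 77$)
$B + Q{\left(n \right)} = 77 + \sqrt{7 + 28} = 77 + \sqrt{35}$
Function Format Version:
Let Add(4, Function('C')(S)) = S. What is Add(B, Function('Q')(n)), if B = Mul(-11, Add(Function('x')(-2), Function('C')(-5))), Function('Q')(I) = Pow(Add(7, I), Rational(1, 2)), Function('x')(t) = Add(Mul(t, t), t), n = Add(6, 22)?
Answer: Add(77, Pow(35, Rational(1, 2))) ≈ 82.916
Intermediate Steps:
n = 28
Function('C')(S) = Add(-4, S)
Function('x')(t) = Add(t, Pow(t, 2)) (Function('x')(t) = Add(Pow(t, 2), t) = Add(t, Pow(t, 2)))
B = 77 (B = Mul(-11, Add(Mul(-2, Add(1, -2)), Add(-4, -5))) = Mul(-11, Add(Mul(-2, -1), -9)) = Mul(-11, Add(2, -9)) = Mul(-11, -7) = 77)
Add(B, Function('Q')(n)) = Add(77, Pow(Add(7, 28), Rational(1, 2))) = Add(77, Pow(35, Rational(1, 2)))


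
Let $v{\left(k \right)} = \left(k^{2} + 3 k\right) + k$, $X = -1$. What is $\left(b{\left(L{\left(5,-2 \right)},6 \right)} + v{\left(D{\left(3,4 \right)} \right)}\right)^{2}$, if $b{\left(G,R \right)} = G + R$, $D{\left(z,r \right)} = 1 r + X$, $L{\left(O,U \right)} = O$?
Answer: $1024$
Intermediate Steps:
$D{\left(z,r \right)} = -1 + r$ ($D{\left(z,r \right)} = 1 r - 1 = r - 1 = -1 + r$)
$v{\left(k \right)} = k^{2} + 4 k$
$\left(b{\left(L{\left(5,-2 \right)},6 \right)} + v{\left(D{\left(3,4 \right)} \right)}\right)^{2} = \left(\left(5 + 6\right) + \left(-1 + 4\right) \left(4 + \left(-1 + 4\right)\right)\right)^{2} = \left(11 + 3 \left(4 + 3\right)\right)^{2} = \left(11 + 3 \cdot 7\right)^{2} = \left(11 + 21\right)^{2} = 32^{2} = 1024$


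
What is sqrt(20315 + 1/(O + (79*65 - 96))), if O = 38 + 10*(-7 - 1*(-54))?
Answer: sqrt(338061918)/129 ≈ 142.53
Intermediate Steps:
O = 508 (O = 38 + 10*(-7 + 54) = 38 + 10*47 = 38 + 470 = 508)
sqrt(20315 + 1/(O + (79*65 - 96))) = sqrt(20315 + 1/(508 + (79*65 - 96))) = sqrt(20315 + 1/(508 + (5135 - 96))) = sqrt(20315 + 1/(508 + 5039)) = sqrt(20315 + 1/5547) = sqrt(112687306/5547) = sqrt(338061918)/129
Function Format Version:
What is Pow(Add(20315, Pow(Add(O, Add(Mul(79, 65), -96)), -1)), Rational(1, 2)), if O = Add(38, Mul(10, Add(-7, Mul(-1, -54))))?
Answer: Mul(Rational(1, 129), Pow(338061918, Rational(1, 2))) ≈ 142.53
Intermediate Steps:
O = 508 (O = Add(38, Mul(10, Add(-7, 54))) = Add(38, Mul(10, 47)) = Add(38, 470) = 508)
Pow(Add(20315, Pow(Add(O, Add(Mul(79, 65), -96)), -1)), Rational(1, 2)) = Pow(Add(20315, Pow(Add(508, Add(Mul(79, 65), -96)), -1)), Rational(1, 2)) = Pow(Add(20315, Pow(Add(508, Add(5135, -96)), -1)), Rational(1, 2)) = Pow(Add(20315, Pow(Add(508, 5039), -1)), Rational(1, 2)) = Pow(Add(20315, Pow(5547, -1)), Rational(1, 2)) = Pow(Add(20315, Rational(1, 5547)), Rational(1, 2)) = Pow(Rational(112687306, 5547), Rational(1, 2)) = Mul(Rational(1, 129), Pow(338061918, Rational(1, 2)))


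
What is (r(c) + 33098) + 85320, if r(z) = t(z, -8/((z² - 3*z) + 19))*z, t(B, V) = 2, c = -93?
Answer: 118232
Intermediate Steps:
r(z) = 2*z
(r(c) + 33098) + 85320 = (2*(-93) + 33098) + 85320 = (-186 + 33098) + 85320 = 32912 + 85320 = 118232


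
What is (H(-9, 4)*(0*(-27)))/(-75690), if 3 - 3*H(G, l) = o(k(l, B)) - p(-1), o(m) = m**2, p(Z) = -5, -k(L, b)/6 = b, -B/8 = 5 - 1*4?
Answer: 0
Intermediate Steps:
B = -8 (B = -8*(5 - 1*4) = -8*(5 - 4) = -8*1 = -8)
k(L, b) = -6*b
H(G, l) = -2306/3 (H(G, l) = 1 - ((-6*(-8))**2 - 1*(-5))/3 = 1 - (48**2 + 5)/3 = 1 - (2304 + 5)/3 = 1 - 1/3*2309 = 1 - 2309/3 = -2306/3)
(H(-9, 4)*(0*(-27)))/(-75690) = -0*(-27)/(-75690) = -2306/3*0*(-1/75690) = 0*(-1/75690) = 0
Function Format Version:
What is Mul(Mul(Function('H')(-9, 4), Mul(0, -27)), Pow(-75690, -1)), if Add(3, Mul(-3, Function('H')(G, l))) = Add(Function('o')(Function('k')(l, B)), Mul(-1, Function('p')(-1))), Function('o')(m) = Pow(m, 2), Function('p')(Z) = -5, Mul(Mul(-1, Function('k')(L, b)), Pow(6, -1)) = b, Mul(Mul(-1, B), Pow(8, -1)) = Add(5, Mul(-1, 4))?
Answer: 0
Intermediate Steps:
B = -8 (B = Mul(-8, Add(5, Mul(-1, 4))) = Mul(-8, Add(5, -4)) = Mul(-8, 1) = -8)
Function('k')(L, b) = Mul(-6, b)
Function('H')(G, l) = Rational(-2306, 3) (Function('H')(G, l) = Add(1, Mul(Rational(-1, 3), Add(Pow(Mul(-6, -8), 2), Mul(-1, -5)))) = Add(1, Mul(Rational(-1, 3), Add(Pow(48, 2), 5))) = Add(1, Mul(Rational(-1, 3), Add(2304, 5))) = Add(1, Mul(Rational(-1, 3), 2309)) = Add(1, Rational(-2309, 3)) = Rational(-2306, 3))
Mul(Mul(Function('H')(-9, 4), Mul(0, -27)), Pow(-75690, -1)) = Mul(Mul(Rational(-2306, 3), Mul(0, -27)), Pow(-75690, -1)) = Mul(Mul(Rational(-2306, 3), 0), Rational(-1, 75690)) = Mul(0, Rational(-1, 75690)) = 0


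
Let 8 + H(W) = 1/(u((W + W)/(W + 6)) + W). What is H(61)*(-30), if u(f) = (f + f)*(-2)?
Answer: 861750/3599 ≈ 239.44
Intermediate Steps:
u(f) = -4*f (u(f) = (2*f)*(-2) = -4*f)
H(W) = -8 + 1/(W - 8*W/(6 + W)) (H(W) = -8 + 1/(-4*(W + W)/(W + 6) + W) = -8 + 1/(-4*2*W/(6 + W) + W) = -8 + 1/(-8*W/(6 + W) + W) = -8 + 1/(W - 8*W/(6 + W)))
H(61)*(-30) = ((6 - 8*61² + 17*61)/(61*(-2 + 61)))*(-30) = ((1/61)*(6 - 8*3721 + 1037)/59)*(-30) = ((1/61)*(1/59)*(6 - 29768 + 1037))*(-30) = ((1/61)*(1/59)*(-28725))*(-30) = -28725/3599*(-30) = 861750/3599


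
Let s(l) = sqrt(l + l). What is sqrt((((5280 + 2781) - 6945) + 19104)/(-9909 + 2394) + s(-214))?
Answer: sqrt(-675348 + 502002*I*sqrt(107))/501 ≈ 3.0143 + 3.4317*I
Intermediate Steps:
s(l) = sqrt(2)*sqrt(l) (s(l) = sqrt(2*l) = sqrt(2)*sqrt(l))
sqrt((((5280 + 2781) - 6945) + 19104)/(-9909 + 2394) + s(-214)) = sqrt((((5280 + 2781) - 6945) + 19104)/(-9909 + 2394) + sqrt(2)*sqrt(-214)) = sqrt(((8061 - 6945) + 19104)/(-7515) + sqrt(2)*(I*sqrt(214))) = sqrt((1116 + 19104)*(-1/7515) + 2*I*sqrt(107)) = sqrt(20220*(-1/7515) + 2*I*sqrt(107)) = sqrt(-1348/501 + 2*I*sqrt(107))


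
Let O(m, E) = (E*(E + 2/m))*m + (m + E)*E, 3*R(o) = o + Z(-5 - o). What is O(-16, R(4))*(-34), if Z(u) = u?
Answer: 1870/3 ≈ 623.33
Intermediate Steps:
R(o) = -5/3 (R(o) = (o + (-5 - o))/3 = (⅓)*(-5) = -5/3)
O(m, E) = E*(E + m) + E*m*(E + 2/m) (O(m, E) = E*m*(E + 2/m) + (E + m)*E = E*m*(E + 2/m) + E*(E + m) = E*(E + m) + E*m*(E + 2/m))
O(-16, R(4))*(-34) = -5*(2 - 5/3 - 16 - 5/3*(-16))/3*(-34) = -5*(2 - 5/3 - 16 + 80/3)/3*(-34) = -5/3*11*(-34) = -55/3*(-34) = 1870/3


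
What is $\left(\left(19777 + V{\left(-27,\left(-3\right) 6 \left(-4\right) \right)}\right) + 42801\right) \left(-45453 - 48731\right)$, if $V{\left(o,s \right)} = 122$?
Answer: $-5905336800$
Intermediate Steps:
$\left(\left(19777 + V{\left(-27,\left(-3\right) 6 \left(-4\right) \right)}\right) + 42801\right) \left(-45453 - 48731\right) = \left(\left(19777 + 122\right) + 42801\right) \left(-45453 - 48731\right) = \left(19899 + 42801\right) \left(-94184\right) = 62700 \left(-94184\right) = -5905336800$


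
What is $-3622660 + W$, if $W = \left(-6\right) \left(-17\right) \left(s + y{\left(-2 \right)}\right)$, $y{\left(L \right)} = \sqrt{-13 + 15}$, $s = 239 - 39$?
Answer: $-3602260 + 102 \sqrt{2} \approx -3.6021 \cdot 10^{6}$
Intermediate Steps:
$s = 200$
$y{\left(L \right)} = \sqrt{2}$
$W = 20400 + 102 \sqrt{2}$ ($W = \left(-6\right) \left(-17\right) \left(200 + \sqrt{2}\right) = 102 \left(200 + \sqrt{2}\right) = 20400 + 102 \sqrt{2} \approx 20544.0$)
$-3622660 + W = -3622660 + \left(20400 + 102 \sqrt{2}\right) = -3602260 + 102 \sqrt{2}$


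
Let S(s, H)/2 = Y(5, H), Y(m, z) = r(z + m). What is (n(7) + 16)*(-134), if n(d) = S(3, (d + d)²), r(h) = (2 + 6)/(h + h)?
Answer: -6448/3 ≈ -2149.3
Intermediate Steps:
r(h) = 4/h (r(h) = 8/((2*h)) = 8*(1/(2*h)) = 4/h)
Y(m, z) = 4/(m + z) (Y(m, z) = 4/(z + m) = 4/(m + z))
S(s, H) = 8/(5 + H) (S(s, H) = 2*(4/(5 + H)) = 8/(5 + H))
n(d) = 8/(5 + 4*d²) (n(d) = 8/(5 + (d + d)²) = 8/(5 + (2*d)²) = 8/(5 + 4*d²))
(n(7) + 16)*(-134) = (8/(5 + 4*7²) + 16)*(-134) = (8/(5 + 4*49) + 16)*(-134) = (8/(5 + 196) + 16)*(-134) = (8/201 + 16)*(-134) = (3224/201)*(-134) = -6448/3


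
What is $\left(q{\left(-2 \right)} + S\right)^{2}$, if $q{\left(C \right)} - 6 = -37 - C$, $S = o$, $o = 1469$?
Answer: $2073600$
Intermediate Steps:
$S = 1469$
$q{\left(C \right)} = -31 - C$ ($q{\left(C \right)} = 6 - \left(37 + C\right) = -31 - C$)
$\left(q{\left(-2 \right)} + S\right)^{2} = \left(\left(-31 - -2\right) + 1469\right)^{2} = \left(\left(-31 + 2\right) + 1469\right)^{2} = \left(-29 + 1469\right)^{2} = 1440^{2} = 2073600$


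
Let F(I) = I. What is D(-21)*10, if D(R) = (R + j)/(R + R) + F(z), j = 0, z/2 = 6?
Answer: 125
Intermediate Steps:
z = 12 (z = 2*6 = 12)
D(R) = 25/2 (D(R) = (R + 0)/(R + R) + 12 = R/((2*R)) + 12 = R*(1/(2*R)) + 12 = ½ + 12 = 25/2)
D(-21)*10 = (25/2)*10 = 125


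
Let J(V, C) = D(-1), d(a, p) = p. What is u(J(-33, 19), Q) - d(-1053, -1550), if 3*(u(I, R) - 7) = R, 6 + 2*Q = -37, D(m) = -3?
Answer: 9299/6 ≈ 1549.8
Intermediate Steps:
J(V, C) = -3
Q = -43/2 (Q = -3 + (1/2)*(-37) = -3 - 37/2 = -43/2 ≈ -21.500)
u(I, R) = 7 + R/3
u(J(-33, 19), Q) - d(-1053, -1550) = (7 + (1/3)*(-43/2)) - 1*(-1550) = (7 - 43/6) + 1550 = -1/6 + 1550 = 9299/6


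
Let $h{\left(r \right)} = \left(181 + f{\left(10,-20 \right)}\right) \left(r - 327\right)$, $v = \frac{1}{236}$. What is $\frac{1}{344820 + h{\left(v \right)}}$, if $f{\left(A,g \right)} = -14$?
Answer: $\frac{236}{68489963} \approx 3.4458 \cdot 10^{-6}$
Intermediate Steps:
$v = \frac{1}{236} \approx 0.0042373$
$h{\left(r \right)} = -54609 + 167 r$ ($h{\left(r \right)} = \left(181 - 14\right) \left(r - 327\right) = 167 \left(-327 + r\right) = -54609 + 167 r$)
$\frac{1}{344820 + h{\left(v \right)}} = \frac{1}{344820 + \left(-54609 + 167 \cdot \frac{1}{236}\right)} = \frac{1}{344820 + \left(-54609 + \frac{167}{236}\right)} = \frac{1}{344820 - \frac{12887557}{236}} = \frac{1}{\frac{68489963}{236}} = \frac{236}{68489963}$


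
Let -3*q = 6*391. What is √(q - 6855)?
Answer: I*√7637 ≈ 87.39*I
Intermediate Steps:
q = -782 (q = -2*391 = -⅓*2346 = -782)
√(q - 6855) = √(-782 - 6855) = √(-7637) = I*√7637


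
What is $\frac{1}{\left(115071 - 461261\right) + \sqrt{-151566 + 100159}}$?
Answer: $- \frac{346190}{119847567507} - \frac{i \sqrt{51407}}{119847567507} \approx -2.8886 \cdot 10^{-6} - 1.8918 \cdot 10^{-9} i$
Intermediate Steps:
$\frac{1}{\left(115071 - 461261\right) + \sqrt{-151566 + 100159}} = \frac{1}{-346190 + \sqrt{-51407}} = \frac{1}{-346190 + i \sqrt{51407}}$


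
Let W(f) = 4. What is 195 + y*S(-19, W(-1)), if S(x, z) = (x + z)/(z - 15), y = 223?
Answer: 5490/11 ≈ 499.09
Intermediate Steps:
S(x, z) = (x + z)/(-15 + z)
195 + y*S(-19, W(-1)) = 195 + 223*((-19 + 4)/(-15 + 4)) = 195 + 223*(-15/(-11)) = 195 + 223*(-1/11*(-15)) = 195 + 223*(15/11) = 195 + 3345/11 = 5490/11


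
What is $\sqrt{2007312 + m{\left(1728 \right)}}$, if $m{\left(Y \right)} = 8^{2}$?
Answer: $4 \sqrt{125461} \approx 1416.8$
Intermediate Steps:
$m{\left(Y \right)} = 64$
$\sqrt{2007312 + m{\left(1728 \right)}} = \sqrt{2007312 + 64} = \sqrt{2007376} = 4 \sqrt{125461}$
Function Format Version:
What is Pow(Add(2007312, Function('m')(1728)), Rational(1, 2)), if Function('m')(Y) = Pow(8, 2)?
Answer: Mul(4, Pow(125461, Rational(1, 2))) ≈ 1416.8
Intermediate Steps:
Function('m')(Y) = 64
Pow(Add(2007312, Function('m')(1728)), Rational(1, 2)) = Pow(Add(2007312, 64), Rational(1, 2)) = Pow(2007376, Rational(1, 2)) = Mul(4, Pow(125461, Rational(1, 2)))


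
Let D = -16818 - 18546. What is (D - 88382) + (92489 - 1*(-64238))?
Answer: 32981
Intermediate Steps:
D = -35364
(D - 88382) + (92489 - 1*(-64238)) = (-35364 - 88382) + (92489 - 1*(-64238)) = -123746 + (92489 + 64238) = -123746 + 156727 = 32981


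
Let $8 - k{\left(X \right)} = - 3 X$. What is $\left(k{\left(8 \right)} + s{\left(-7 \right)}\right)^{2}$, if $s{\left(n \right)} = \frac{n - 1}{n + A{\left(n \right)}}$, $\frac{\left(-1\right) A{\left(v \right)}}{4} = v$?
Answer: $\frac{440896}{441} \approx 999.76$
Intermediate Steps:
$A{\left(v \right)} = - 4 v$
$k{\left(X \right)} = 8 + 3 X$ ($k{\left(X \right)} = 8 - - 3 X = 8 + 3 X$)
$s{\left(n \right)} = - \frac{-1 + n}{3 n}$ ($s{\left(n \right)} = \frac{n - 1}{n - 4 n} = \frac{n - 1}{\left(-3\right) n} = \left(-1 + n\right) \left(- \frac{1}{3 n}\right) = - \frac{-1 + n}{3 n}$)
$\left(k{\left(8 \right)} + s{\left(-7 \right)}\right)^{2} = \left(\left(8 + 3 \cdot 8\right) + \frac{1 - -7}{3 \left(-7\right)}\right)^{2} = \left(\left(8 + 24\right) + \frac{1}{3} \left(- \frac{1}{7}\right) \left(1 + 7\right)\right)^{2} = \left(32 + \frac{1}{3} \left(- \frac{1}{7}\right) 8\right)^{2} = \left(32 - \frac{8}{21}\right)^{2} = \left(\frac{664}{21}\right)^{2} = \frac{440896}{441}$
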